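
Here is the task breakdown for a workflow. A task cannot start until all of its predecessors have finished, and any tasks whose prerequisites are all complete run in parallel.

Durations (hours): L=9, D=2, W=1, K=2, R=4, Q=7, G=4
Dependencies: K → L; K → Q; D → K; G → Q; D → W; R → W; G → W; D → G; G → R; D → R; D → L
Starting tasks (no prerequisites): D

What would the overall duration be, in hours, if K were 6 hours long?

Actual critical path: D→K→L = 2+2+9 = 13 ⇒ 13 hours.
K is on the critical path; changing it to 6 makes that path 17 hours.
The critical path is still D→K→L; finish is now 17 hours.

17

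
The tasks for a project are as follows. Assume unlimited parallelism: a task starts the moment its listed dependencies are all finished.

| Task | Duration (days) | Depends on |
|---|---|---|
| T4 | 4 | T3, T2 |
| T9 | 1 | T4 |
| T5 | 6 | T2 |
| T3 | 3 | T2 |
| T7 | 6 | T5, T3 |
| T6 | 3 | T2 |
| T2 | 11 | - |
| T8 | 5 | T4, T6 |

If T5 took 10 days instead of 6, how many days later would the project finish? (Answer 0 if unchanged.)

The binding path is T2→T5→T7 = 11+6+6 = 23; finish at 23 days.
T5 is on the critical path; changing it to 10 makes that path 27 days.
The critical path is still T2→T5→T7; finish is now 27 days.
Change in finish: 27 − 23 = +4 days.

4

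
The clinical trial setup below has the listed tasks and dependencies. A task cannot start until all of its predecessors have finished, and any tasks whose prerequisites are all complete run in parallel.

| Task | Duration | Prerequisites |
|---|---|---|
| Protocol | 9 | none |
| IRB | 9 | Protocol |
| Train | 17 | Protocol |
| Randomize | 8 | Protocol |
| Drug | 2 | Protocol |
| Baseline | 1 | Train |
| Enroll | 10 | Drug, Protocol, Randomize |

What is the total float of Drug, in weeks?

The longest chain is Protocol→Train→Baseline = 9+17+1 = 27; overall finish 27 weeks.
Longest path through Drug: 21 weeks (earliest finish 11, latest finish 17).
So Drug can slip 17 − 11 = 6 weeks.

6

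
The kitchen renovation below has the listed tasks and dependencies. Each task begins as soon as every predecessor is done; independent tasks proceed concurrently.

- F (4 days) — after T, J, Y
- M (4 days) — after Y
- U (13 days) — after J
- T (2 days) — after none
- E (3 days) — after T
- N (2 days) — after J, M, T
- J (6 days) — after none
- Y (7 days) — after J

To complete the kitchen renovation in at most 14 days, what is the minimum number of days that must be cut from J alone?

5

Current finish: 19 days; target: 14.
J is on every critical path, so each day cut from J cuts the finish by one (this holds down to a finish of 14).
Need 19 − 14 = 5 days off J → J becomes 1 day, finish becomes 14.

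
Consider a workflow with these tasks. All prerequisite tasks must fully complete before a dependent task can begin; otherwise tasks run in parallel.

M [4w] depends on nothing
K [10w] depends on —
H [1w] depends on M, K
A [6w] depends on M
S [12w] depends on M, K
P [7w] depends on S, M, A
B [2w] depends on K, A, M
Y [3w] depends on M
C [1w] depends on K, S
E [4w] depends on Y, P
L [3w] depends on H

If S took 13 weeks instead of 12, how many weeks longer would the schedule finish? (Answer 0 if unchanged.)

1

Actual critical path: K→S→P→E = 10+12+7+4 = 33 ⇒ 33 weeks.
Since S is critical, the +1 change carries straight to that chain (now 34 weeks).
The critical path is still K→S→P→E; finish is now 34 weeks.
Change in finish: 34 − 33 = +1 weeks.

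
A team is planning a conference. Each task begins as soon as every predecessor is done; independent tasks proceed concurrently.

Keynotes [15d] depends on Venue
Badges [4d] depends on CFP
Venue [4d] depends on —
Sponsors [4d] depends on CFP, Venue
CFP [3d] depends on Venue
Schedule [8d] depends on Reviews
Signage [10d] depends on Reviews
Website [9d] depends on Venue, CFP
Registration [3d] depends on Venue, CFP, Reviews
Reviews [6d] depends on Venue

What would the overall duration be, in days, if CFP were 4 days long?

20

Critical path before the change: Venue→Reviews→Signage = 4+6+10 = 20 giving 20 days.
The longest path through CFP is only 16 days, so CFP has float 4.
The critical path is still Venue→Reviews→Signage; finish is now 20 days.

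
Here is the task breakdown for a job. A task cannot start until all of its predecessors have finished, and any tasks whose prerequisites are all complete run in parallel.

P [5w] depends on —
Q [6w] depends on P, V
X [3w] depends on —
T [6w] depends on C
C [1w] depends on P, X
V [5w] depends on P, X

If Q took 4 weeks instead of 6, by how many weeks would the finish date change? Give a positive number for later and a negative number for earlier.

-2

Baseline: P→V→Q = 5+5+6 = 16 → 16 weeks.
Since Q is critical, the -2 change carries straight to that chain (now 14 weeks).
No other chain overtakes it, so the finish is 14 weeks.
Change in finish: 14 − 16 = -2 weeks.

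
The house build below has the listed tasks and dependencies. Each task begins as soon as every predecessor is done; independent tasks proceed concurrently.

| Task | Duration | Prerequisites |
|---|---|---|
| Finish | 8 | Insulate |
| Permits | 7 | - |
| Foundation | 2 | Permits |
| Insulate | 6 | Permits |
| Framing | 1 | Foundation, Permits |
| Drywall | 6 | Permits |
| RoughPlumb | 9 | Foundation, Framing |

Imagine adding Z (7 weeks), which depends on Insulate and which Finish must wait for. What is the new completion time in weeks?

Originally the house build takes 21 weeks.
With Z inserted, Finish now waits for max(Insulate, Z).
New critical path: Permits→Insulate→Z→Finish = 7+6+7+8 = 28 ⇒ 28 weeks.

28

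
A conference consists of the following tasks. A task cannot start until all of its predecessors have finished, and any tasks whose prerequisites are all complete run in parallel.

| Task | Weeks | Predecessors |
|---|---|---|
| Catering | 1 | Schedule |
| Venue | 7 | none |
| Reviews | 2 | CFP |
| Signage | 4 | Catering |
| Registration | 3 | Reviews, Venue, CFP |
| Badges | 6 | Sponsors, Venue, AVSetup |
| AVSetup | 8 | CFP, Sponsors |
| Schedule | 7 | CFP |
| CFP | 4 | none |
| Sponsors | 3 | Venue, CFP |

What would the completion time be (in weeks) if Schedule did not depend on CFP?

24

Before: longest chain Venue→Sponsors→AVSetup→Badges = 7+3+8+6 = 24, finish 24.
Without CFP→Schedule, Schedule's earliest start moves from 4 to 0.
The longest chain is now Venue→Sponsors→AVSetup→Badges = 7+3+8+6 = 24, so the job takes 24 weeks.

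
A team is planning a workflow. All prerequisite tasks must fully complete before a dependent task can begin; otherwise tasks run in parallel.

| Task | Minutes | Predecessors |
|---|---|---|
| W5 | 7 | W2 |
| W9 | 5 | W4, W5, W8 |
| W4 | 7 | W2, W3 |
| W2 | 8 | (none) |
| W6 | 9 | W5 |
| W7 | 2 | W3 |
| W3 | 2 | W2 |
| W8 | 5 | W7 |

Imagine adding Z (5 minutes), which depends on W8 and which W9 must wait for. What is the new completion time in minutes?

27

Originally the job takes 24 minutes.
With Z inserted, W9 now waits for max(W4, W5, W8, Z).
New critical path: W2→W3→W7→W8→Z→W9 = 8+2+2+5+5+5 = 27 ⇒ 27 minutes.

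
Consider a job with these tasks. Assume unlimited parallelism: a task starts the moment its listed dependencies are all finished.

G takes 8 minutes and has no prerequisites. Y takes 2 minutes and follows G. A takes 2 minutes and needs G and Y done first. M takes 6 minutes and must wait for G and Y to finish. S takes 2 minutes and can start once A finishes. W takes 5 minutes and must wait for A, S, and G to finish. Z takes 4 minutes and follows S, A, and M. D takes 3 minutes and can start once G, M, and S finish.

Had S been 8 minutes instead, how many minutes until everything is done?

Actual critical path: G→Y→M→Z = 8+2+6+4 = 20 ⇒ 20 minutes.
The longest path through S is only 19 minutes, so S has float 1.
Now G→Y→A→S→W = 8+2+2+8+5 = 25 is longest, so the finish becomes 25 minutes.

25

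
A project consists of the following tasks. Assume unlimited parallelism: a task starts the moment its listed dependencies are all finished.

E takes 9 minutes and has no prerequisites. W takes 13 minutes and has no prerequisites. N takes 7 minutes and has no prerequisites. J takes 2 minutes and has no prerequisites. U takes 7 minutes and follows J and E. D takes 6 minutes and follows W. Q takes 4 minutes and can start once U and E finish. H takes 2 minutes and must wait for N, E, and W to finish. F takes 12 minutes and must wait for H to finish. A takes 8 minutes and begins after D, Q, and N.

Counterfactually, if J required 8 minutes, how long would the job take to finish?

28

Baseline: E→U→Q→A = 9+7+4+8 = 28 → 28 minutes.
The longest path through J is only 21 minutes, so J has float 7.
That remains the longest chain; total 28 minutes.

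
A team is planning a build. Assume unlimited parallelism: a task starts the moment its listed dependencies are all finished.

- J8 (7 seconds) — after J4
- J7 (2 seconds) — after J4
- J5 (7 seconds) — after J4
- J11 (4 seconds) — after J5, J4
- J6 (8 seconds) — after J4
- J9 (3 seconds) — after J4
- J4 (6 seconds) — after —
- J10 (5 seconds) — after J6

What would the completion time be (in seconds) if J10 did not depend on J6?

Original critical path: J4→J6→J10 = 6+8+5 = 19 ⇒ 19 seconds.
Without J6→J10, J10's earliest start moves from 14 to 0.
The longest chain is now J4→J5→J11 = 6+7+4 = 17, so the plan takes 17 seconds.

17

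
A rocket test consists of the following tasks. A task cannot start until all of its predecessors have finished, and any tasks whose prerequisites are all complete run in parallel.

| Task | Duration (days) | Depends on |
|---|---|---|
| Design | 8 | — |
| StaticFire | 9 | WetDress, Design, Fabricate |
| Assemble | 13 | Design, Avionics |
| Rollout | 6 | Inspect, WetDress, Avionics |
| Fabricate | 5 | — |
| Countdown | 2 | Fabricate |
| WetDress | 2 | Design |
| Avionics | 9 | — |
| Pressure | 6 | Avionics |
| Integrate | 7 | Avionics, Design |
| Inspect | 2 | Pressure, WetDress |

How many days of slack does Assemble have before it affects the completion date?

Avionics→Pressure→Inspect→Rollout = 9+6+2+6 = 23 sets the makespan at 23 days.
Longest path through Assemble: 22 days (earliest finish 22, latest finish 23).
Float = 23 − 22 = 1.

1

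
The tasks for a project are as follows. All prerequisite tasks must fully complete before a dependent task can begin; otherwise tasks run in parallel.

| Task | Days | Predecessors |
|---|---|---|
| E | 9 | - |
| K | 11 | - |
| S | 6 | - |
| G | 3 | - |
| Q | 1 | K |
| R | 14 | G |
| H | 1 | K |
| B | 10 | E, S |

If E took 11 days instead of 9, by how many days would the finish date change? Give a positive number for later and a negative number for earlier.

2

As given, the longest chain is E→B = 9+10 = 19, so the finish is 19 days.
E lies on that path, so at 11 days the path becomes 21 days.
No other chain overtakes it, so the finish is 21 days.
Change in finish: 21 − 19 = +2 days.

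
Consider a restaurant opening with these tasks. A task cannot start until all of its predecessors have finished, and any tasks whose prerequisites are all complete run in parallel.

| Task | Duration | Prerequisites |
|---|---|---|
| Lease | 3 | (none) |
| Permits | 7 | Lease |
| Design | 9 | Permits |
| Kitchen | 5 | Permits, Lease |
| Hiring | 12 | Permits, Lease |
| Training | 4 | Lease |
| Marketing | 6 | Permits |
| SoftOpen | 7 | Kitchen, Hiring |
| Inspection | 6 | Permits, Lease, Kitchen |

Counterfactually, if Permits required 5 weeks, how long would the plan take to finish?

As given, the longest chain is Lease→Permits→Hiring→SoftOpen = 3+7+12+7 = 29, so the finish is 29 weeks.
Permits is on the critical path; changing it to 5 makes that path 27 weeks.
No other chain overtakes it, so the finish is 27 weeks.

27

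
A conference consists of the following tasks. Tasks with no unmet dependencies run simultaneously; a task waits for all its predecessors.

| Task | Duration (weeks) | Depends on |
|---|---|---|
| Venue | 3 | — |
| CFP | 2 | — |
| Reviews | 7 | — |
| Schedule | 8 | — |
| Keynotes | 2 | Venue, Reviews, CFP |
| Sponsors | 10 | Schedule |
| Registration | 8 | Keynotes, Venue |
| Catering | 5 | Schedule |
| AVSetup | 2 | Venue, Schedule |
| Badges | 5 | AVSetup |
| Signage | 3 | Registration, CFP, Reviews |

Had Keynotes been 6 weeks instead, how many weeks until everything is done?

24

The binding path is Reviews→Keynotes→Registration→Signage = 7+2+8+3 = 20; finish at 20 weeks.
Keynotes is on the critical path; changing it to 6 makes that path 24 weeks.
That remains the longest chain; total 24 weeks.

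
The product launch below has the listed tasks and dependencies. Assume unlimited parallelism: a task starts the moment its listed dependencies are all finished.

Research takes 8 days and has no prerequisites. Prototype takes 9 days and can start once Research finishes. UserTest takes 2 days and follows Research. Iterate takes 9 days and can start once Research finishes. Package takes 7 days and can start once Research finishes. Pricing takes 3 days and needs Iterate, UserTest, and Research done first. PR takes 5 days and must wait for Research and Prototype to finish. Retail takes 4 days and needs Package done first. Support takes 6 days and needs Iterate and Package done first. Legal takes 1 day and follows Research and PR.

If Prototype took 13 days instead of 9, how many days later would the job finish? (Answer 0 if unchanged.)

Actual critical path: Research→Prototype→PR→Legal = 8+9+5+1 = 23 ⇒ 23 days.
Prototype is on the critical path; changing it to 13 makes that path 27 days.
That remains the longest chain; total 27 days.
Change in finish: 27 − 23 = +4 days.

4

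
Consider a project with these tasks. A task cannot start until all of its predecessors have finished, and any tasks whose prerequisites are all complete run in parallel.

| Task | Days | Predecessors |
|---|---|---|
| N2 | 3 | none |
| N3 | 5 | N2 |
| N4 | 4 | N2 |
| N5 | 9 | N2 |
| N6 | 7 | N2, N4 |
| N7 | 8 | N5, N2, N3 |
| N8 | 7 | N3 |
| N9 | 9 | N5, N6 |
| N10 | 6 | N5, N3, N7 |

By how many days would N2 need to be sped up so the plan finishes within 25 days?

Current finish: 26 days; target: 25.
N2 is on every critical path, so each day cut from N2 cuts the finish by one (this holds down to a finish of 24).
Need 26 − 25 = 1 day off N2 → N2 becomes 2 days, finish becomes 25.

1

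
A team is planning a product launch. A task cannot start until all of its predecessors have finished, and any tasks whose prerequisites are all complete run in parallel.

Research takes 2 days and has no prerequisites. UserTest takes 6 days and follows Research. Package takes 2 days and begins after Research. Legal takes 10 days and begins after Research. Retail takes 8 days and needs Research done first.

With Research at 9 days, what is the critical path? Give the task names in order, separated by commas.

Research, Legal

The binding path is Research→Legal = 2+10 = 12; finish at 12 days.
Since Research is critical, the +7 change carries straight to that chain (now 19 days).
The critical path is still Research→Legal; finish is now 19 days.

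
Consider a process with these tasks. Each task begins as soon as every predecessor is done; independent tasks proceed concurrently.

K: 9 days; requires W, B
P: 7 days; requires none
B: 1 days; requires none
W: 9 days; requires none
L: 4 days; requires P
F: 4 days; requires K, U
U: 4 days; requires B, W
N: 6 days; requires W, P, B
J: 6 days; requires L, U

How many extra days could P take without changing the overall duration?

5

The longest chain is W→K→F = 9+9+4 = 22; overall finish 22 days.
P finishes as early as 7 and must finish by 12.
So P can slip 12 − 7 = 5 days.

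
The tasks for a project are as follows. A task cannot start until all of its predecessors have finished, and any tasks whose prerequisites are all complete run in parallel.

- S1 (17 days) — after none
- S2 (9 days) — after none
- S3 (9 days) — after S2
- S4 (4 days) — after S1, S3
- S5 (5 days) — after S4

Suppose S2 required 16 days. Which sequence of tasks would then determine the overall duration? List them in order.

S2, S3, S4, S5

Critical path before the change: S2→S3→S4→S5 = 9+9+4+5 = 27 giving 27 days.
Since S2 is critical, the +7 change carries straight to that chain (now 34 days).
No other chain overtakes it, so the finish is 34 days.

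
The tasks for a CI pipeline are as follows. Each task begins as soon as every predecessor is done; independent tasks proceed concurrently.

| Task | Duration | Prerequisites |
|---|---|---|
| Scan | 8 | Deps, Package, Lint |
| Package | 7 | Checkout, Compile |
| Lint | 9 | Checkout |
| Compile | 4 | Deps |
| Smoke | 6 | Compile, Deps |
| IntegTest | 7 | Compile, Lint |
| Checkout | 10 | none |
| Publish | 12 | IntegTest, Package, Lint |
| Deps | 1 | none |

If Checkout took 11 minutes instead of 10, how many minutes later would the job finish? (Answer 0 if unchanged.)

1

Actual critical path: Checkout→Lint→IntegTest→Publish = 10+9+7+12 = 38 ⇒ 38 minutes.
Since Checkout is critical, the +1 change carries straight to that chain (now 39 minutes).
The critical path is still Checkout→Lint→IntegTest→Publish; finish is now 39 minutes.
Change in finish: 39 − 38 = +1 minutes.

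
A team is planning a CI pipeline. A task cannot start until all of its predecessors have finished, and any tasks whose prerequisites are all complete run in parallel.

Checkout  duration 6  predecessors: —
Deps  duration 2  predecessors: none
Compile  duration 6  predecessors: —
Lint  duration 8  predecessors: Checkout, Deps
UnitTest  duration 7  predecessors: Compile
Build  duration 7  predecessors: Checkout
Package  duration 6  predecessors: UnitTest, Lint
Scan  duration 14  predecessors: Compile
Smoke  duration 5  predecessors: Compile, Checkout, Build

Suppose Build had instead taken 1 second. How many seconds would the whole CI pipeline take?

As given, the longest chain is Checkout→Lint→Package = 6+8+6 = 20, so the finish is 20 seconds.
Build is off the critical path — its longest chain is 18 seconds, giving 2 of slack.
That remains the longest chain; total 20 seconds.

20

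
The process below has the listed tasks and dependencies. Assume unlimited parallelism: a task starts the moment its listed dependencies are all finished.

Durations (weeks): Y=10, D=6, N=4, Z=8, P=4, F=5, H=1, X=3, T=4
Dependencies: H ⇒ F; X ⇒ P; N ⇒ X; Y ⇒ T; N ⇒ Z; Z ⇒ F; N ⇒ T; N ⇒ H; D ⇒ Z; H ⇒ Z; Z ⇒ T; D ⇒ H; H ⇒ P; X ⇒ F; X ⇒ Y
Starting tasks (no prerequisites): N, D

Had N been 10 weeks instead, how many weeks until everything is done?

Baseline: N→X→Y→T = 4+3+10+4 = 21 → 21 weeks.
N lies on that path, so at 10 weeks the path becomes 27 weeks.
That remains the longest chain; total 27 weeks.

27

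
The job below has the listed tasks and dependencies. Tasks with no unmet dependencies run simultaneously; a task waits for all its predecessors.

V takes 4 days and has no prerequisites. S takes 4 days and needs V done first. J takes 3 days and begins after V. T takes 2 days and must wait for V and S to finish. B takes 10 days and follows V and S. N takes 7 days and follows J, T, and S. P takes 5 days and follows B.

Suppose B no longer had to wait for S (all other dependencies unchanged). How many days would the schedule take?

19

With the dependency in place, V→S→B→P = 4+4+10+5 = 23 sets the finish at 23 days.
Without S→B, B's earliest start moves from 8 to 4.
The longest chain is now V→B→P = 4+10+5 = 19, so the schedule takes 19 days.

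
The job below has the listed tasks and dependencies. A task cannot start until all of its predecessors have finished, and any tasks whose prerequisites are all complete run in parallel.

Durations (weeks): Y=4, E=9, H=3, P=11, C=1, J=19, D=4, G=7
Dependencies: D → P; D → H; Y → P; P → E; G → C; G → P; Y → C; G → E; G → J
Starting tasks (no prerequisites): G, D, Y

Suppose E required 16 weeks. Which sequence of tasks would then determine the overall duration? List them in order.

As given, the longest chain is G→P→E = 7+11+9 = 27, so the finish is 27 weeks.
Since E is critical, the +7 change carries straight to that chain (now 34 weeks).
That remains the longest chain; total 34 weeks.

G, P, E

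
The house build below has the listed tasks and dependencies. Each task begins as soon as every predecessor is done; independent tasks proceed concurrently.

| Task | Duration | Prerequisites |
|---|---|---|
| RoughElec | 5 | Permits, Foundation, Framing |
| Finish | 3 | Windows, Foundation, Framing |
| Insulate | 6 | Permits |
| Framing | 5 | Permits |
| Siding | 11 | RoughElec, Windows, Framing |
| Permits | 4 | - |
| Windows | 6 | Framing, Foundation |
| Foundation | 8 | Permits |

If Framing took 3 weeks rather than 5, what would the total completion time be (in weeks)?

29

As given, the longest chain is Permits→Foundation→Windows→Siding = 4+8+6+11 = 29, so the finish is 29 weeks.
Framing is off the critical path — its longest chain is 26 weeks, giving 3 of slack.
That remains the longest chain; total 29 weeks.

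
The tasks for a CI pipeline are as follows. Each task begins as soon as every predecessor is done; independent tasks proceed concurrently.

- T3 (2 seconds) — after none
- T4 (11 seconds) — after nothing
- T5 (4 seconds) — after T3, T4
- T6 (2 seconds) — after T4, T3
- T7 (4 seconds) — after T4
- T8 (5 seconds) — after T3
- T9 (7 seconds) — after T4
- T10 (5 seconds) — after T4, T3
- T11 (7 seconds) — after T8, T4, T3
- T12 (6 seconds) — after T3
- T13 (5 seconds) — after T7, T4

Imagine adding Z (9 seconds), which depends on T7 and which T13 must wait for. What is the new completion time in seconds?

29

Originally the job takes 20 seconds.
With Z inserted, T13 now waits for max(T7, T4, Z).
New critical path: T4→T7→Z→T13 = 11+4+9+5 = 29 ⇒ 29 seconds.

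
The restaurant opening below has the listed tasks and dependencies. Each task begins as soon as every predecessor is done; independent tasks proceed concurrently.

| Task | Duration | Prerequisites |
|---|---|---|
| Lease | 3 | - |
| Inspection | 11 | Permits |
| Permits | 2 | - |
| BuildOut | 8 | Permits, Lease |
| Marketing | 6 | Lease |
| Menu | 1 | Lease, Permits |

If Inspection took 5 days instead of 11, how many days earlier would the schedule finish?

Critical path before the change: Permits→Inspection = 2+11 = 13 giving 13 days.
Since Inspection is critical, the -6 change carries straight to that chain (now 7 days).
Now Lease→BuildOut = 3+8 = 11 is longest, so the finish becomes 11 days.
Change in finish: 11 − 13 = -2 days.

2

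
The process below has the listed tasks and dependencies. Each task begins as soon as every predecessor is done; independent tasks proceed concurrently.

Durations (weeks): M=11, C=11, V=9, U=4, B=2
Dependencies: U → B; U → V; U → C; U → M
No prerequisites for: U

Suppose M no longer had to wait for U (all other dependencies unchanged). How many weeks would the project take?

Original critical path: U→C = 4+11 = 15 ⇒ 15 weeks.
Without U→M, M's earliest start moves from 4 to 0.
After: U→C = 4+11 = 15 → 15 weeks.

15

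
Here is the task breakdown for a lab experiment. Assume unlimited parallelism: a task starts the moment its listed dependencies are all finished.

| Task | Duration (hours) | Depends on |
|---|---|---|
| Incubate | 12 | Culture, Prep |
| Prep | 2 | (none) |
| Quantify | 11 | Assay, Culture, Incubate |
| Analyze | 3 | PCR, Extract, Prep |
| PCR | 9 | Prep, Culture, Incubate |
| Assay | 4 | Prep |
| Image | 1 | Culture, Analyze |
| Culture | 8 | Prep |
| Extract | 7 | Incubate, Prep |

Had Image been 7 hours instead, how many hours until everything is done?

41

Critical path before the change: Prep→Culture→Incubate→PCR→Analyze→Image = 2+8+12+9+3+1 = 35 giving 35 hours.
Image lies on that path, so at 7 hours the path becomes 41 hours.
The critical path is still Prep→Culture→Incubate→PCR→Analyze→Image; finish is now 41 hours.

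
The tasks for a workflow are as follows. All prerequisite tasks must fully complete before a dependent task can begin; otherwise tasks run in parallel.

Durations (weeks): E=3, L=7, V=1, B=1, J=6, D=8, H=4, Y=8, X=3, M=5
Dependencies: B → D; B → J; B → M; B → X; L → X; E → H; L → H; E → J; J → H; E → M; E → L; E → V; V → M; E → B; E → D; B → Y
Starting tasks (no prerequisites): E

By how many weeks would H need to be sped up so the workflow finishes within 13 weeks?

1

Current finish: 14 weeks; target: 13.
H is on every critical path, so each week cut from H cuts the finish by one (this holds down to a finish of 13).
Need 14 − 13 = 1 week off H → H becomes 3 weeks, finish becomes 13.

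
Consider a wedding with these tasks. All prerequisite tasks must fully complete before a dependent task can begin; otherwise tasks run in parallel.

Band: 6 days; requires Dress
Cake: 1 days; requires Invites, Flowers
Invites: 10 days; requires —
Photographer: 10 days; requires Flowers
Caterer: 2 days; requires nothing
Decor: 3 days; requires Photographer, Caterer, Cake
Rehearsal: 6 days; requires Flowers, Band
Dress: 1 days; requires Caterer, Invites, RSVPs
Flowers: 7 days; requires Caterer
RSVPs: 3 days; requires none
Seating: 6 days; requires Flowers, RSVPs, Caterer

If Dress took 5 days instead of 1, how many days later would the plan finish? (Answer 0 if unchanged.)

4

Critical path before the change: Invites→Dress→Band→Rehearsal = 10+1+6+6 = 23 giving 23 days.
Since Dress is critical, the +4 change carries straight to that chain (now 27 days).
No other chain overtakes it, so the finish is 27 days.
Change in finish: 27 − 23 = +4 days.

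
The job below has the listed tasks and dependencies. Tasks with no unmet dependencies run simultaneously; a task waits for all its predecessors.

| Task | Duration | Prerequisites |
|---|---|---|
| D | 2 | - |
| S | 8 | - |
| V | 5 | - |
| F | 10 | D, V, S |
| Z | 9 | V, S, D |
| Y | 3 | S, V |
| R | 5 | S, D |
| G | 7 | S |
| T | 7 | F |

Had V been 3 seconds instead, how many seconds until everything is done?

Critical path before the change: S→F→T = 8+10+7 = 25 giving 25 seconds.
V is off the critical path — its longest chain is 22 seconds, giving 3 of slack.
That remains the longest chain; total 25 seconds.

25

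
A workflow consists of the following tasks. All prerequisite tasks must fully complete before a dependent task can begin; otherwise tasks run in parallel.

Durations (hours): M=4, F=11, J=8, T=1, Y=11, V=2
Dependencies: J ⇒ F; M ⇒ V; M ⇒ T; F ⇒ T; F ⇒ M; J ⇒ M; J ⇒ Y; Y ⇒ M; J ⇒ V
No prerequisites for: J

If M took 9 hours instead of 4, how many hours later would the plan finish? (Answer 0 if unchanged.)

Baseline: J→F→M→V = 8+11+4+2 = 25 → 25 hours.
M is on the critical path; changing it to 9 makes that path 30 hours.
That remains the longest chain; total 30 hours.
Change in finish: 30 − 25 = +5 hours.

5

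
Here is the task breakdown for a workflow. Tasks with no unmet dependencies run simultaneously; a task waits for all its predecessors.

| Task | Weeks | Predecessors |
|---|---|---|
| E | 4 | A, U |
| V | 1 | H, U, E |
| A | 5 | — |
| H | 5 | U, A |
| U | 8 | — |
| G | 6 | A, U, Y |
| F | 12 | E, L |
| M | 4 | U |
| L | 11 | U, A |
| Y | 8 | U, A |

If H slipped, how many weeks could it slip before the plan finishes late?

Critical path: U→L→F = 8+11+12 = 31, so the finish is 31 weeks.
H finishes as early as 13 and must finish by 30.
Float = 31 − 14 = 17.

17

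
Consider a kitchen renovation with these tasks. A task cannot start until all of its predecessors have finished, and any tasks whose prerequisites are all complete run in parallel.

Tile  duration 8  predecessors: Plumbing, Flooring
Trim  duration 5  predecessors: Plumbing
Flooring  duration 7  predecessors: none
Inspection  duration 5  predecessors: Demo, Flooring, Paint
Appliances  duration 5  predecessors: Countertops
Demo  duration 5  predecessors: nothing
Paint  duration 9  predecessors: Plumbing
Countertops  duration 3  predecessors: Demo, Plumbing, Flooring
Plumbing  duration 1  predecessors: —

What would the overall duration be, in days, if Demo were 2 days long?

Actual critical path: Plumbing→Paint→Inspection = 1+9+5 = 15 ⇒ 15 days.
Demo is off the critical path — its longest chain is 13 days, giving 2 of slack.
The critical path is still Plumbing→Paint→Inspection; finish is now 15 days.

15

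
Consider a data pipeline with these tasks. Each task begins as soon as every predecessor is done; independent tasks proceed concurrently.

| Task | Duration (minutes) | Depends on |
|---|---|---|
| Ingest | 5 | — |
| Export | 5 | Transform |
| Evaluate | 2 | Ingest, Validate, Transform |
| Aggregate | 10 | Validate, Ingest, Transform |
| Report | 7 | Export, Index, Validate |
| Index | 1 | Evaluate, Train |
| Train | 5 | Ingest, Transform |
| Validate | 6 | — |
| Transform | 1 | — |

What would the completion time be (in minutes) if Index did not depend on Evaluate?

18

Before: longest chain Ingest→Train→Index→Report = 5+5+1+7 = 18, finish 18.
Dropping Evaluate→Index doesn't change Index's earliest start (10); another predecessor still binds.
New critical path: Ingest→Train→Index→Report = 5+5+1+7 = 18 ⇒ 18 minutes.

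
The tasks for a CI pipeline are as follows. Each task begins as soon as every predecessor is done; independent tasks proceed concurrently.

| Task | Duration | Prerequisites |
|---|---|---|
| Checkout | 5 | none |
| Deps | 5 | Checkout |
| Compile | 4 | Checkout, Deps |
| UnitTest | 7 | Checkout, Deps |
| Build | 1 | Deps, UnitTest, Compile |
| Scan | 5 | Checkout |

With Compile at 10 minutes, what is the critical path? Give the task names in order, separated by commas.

The binding path is Checkout→Deps→UnitTest→Build = 5+5+7+1 = 18; finish at 18 minutes.
Compile is off the critical path — its longest chain is 15 minutes, giving 3 of slack.
The binding chain switches to Checkout→Deps→Compile→Build = 5+5+10+1 = 21; finish 21 minutes.

Checkout, Deps, Compile, Build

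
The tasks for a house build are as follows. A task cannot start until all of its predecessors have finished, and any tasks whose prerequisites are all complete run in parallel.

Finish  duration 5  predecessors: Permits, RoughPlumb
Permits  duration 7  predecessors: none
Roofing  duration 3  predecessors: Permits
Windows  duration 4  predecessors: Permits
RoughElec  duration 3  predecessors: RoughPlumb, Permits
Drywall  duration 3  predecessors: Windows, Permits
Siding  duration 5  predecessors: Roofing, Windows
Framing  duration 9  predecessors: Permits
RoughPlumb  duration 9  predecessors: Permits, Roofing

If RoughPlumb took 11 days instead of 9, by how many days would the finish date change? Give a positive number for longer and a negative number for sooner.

2

Actual critical path: Permits→Roofing→RoughPlumb→Finish = 7+3+9+5 = 24 ⇒ 24 days.
RoughPlumb is on the critical path; changing it to 11 makes that path 26 days.
The critical path is still Permits→Roofing→RoughPlumb→Finish; finish is now 26 days.
Change in finish: 26 − 24 = +2 days.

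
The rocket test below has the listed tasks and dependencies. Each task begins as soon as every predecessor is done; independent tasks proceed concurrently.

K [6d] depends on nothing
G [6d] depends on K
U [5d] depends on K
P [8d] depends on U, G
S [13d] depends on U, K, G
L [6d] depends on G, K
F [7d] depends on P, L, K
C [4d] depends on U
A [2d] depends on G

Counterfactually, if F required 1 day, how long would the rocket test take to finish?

25

The binding path is K→G→P→F = 6+6+8+7 = 27; finish at 27 days.
F lies on that path, so at 1 day the path becomes 21 days.
New critical path: K→G→S = 6+6+13 = 25 ⇒ 25 days.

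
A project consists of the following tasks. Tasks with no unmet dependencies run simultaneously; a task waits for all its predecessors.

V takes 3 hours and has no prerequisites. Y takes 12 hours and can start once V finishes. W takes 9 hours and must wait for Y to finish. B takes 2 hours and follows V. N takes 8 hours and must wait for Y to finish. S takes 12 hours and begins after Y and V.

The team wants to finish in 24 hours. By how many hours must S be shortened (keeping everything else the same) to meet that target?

3

Current finish: 27 hours; target: 24.
S is on every critical path, so each hour cut from S cuts the finish by one (this holds down to a finish of 24).
Need 27 − 24 = 3 hours off S → S becomes 9 hours, finish becomes 24.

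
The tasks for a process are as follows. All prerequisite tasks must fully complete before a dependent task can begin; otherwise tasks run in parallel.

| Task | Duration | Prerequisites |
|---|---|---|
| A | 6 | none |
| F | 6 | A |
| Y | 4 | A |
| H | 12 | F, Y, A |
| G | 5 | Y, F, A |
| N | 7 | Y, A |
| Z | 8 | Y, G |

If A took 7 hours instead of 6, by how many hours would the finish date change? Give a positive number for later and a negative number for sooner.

Baseline: A→F→G→Z = 6+6+5+8 = 25 → 25 hours.
Since A is critical, the +1 change carries straight to that chain (now 26 hours).
That remains the longest chain; total 26 hours.
Change in finish: 26 − 25 = +1 hours.

1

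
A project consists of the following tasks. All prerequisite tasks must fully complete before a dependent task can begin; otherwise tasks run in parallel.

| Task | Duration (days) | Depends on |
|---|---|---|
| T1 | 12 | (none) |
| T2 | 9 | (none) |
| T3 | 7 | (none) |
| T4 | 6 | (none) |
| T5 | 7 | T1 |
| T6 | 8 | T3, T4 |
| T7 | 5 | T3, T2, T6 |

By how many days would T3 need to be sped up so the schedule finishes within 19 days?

1

Current finish: 20 days; target: 19.
T3 is on every critical path, so each day cut from T3 cuts the finish by one (this holds down to a finish of 19).
Need 20 − 19 = 1 day off T3 → T3 becomes 6 days, finish becomes 19.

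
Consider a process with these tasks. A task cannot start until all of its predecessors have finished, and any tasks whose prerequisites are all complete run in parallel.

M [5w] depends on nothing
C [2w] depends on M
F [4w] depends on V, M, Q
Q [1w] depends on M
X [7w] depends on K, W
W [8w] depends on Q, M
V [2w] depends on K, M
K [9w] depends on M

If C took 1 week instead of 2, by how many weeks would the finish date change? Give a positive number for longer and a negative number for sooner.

0

The binding path is M→Q→W→X = 5+1+8+7 = 21; finish at 21 weeks.
C has 14 weeks of float (longest path through it is 7).
The critical path is still M→Q→W→X; finish is now 21 weeks.
Change in finish: 21 − 21 = +0 weeks.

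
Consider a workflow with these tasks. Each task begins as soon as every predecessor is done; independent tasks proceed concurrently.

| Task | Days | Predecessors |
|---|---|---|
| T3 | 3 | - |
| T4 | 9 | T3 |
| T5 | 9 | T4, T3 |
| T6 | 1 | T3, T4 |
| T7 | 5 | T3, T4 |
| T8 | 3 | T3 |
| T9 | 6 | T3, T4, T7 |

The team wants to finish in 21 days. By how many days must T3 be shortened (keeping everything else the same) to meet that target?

Current finish: 23 days; target: 21.
T3 is on every critical path, so each day cut from T3 cuts the finish by one (this holds down to a finish of 21).
Need 23 − 21 = 2 days off T3 → T3 becomes 1 day, finish becomes 21.

2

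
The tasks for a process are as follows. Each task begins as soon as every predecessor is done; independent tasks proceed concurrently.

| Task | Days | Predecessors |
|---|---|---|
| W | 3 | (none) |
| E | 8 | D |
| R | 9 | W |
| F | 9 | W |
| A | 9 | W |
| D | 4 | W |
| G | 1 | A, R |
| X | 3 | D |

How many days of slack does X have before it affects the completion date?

5

Critical path: W→D→E = 3+4+8 = 15, so the finish is 15 days.
The longest chain containing X totals 10 days.
Slack of X = 12 − 7 = 5 days.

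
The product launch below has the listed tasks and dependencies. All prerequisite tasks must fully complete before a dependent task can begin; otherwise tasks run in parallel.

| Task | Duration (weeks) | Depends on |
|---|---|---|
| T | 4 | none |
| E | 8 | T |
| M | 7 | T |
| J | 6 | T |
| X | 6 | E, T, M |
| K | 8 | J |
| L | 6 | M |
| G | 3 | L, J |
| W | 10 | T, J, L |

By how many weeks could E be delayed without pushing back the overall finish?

The longest chain is T→M→L→W = 4+7+6+10 = 27; overall finish 27 weeks.
Longest path through E: 18 weeks (earliest finish 12, latest finish 21).
Float = 27 − 18 = 9.

9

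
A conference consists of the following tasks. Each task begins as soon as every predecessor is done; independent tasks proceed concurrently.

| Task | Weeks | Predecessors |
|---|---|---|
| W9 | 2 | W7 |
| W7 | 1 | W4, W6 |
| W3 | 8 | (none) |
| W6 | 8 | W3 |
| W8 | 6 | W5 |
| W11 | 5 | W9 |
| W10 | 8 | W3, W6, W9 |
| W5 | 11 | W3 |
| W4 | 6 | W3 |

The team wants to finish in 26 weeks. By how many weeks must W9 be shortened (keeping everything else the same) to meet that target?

Current finish: 27 weeks; target: 26.
W9 is on every critical path, so each week cut from W9 cuts the finish by one (this holds down to a finish of 26).
Need 27 − 26 = 1 week off W9 → W9 becomes 1 week, finish becomes 26.

1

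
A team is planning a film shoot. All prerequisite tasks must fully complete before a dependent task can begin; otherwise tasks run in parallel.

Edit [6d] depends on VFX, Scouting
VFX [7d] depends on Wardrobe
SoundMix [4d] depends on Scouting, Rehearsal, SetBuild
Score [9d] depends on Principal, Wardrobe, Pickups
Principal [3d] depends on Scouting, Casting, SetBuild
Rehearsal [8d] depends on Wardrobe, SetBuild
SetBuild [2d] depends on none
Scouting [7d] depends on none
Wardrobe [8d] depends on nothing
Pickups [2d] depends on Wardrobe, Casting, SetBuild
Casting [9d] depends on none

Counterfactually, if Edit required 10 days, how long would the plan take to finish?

Baseline: Wardrobe→VFX→Edit = 8+7+6 = 21 → 21 days.
Since Edit is critical, the +4 change carries straight to that chain (now 25 days).
That remains the longest chain; total 25 days.

25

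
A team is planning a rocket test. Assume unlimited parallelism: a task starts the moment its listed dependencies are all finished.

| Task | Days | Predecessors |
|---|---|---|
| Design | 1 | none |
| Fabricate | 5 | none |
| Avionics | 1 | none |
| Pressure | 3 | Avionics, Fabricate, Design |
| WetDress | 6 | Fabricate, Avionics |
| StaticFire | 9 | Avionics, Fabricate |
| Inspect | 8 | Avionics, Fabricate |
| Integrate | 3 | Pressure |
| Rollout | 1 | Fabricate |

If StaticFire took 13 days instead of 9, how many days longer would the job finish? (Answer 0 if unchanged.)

4

As given, the longest chain is Fabricate→StaticFire = 5+9 = 14, so the finish is 14 days.
StaticFire is on the critical path; changing it to 13 makes that path 18 days.
The critical path is still Fabricate→StaticFire; finish is now 18 days.
Change in finish: 18 − 14 = +4 days.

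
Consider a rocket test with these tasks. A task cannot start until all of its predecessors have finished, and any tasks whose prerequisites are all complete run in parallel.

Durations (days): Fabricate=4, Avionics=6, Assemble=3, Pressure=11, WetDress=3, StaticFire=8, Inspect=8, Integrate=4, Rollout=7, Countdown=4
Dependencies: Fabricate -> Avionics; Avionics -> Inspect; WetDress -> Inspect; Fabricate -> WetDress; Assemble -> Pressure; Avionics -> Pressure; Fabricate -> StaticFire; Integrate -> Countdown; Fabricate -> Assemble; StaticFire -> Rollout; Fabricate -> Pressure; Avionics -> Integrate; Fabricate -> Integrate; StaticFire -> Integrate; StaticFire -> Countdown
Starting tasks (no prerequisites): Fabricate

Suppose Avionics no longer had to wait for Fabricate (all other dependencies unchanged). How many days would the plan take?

Original critical path: Fabricate→Avionics→Pressure = 4+6+11 = 21 ⇒ 21 days.
Without Fabricate→Avionics, Avionics's earliest start moves from 4 to 0.
After: Fabricate→StaticFire→Integrate→Countdown = 4+8+4+4 = 20 → 20 days.

20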